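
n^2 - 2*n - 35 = (n - 7)*(n + 5)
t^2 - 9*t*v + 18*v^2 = (t - 6*v)*(t - 3*v)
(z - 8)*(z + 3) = z^2 - 5*z - 24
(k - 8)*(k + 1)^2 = k^3 - 6*k^2 - 15*k - 8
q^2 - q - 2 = (q - 2)*(q + 1)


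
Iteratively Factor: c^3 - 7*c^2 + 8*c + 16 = (c + 1)*(c^2 - 8*c + 16) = (c - 4)*(c + 1)*(c - 4)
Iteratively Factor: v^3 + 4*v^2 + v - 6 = (v + 2)*(v^2 + 2*v - 3) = (v - 1)*(v + 2)*(v + 3)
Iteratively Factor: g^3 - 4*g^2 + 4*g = (g)*(g^2 - 4*g + 4) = g*(g - 2)*(g - 2)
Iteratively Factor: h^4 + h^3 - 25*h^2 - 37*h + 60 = (h + 4)*(h^3 - 3*h^2 - 13*h + 15) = (h - 5)*(h + 4)*(h^2 + 2*h - 3) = (h - 5)*(h - 1)*(h + 4)*(h + 3)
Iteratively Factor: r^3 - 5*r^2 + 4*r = (r - 1)*(r^2 - 4*r) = r*(r - 1)*(r - 4)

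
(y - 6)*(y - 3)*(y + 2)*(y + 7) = y^4 - 49*y^2 + 36*y + 252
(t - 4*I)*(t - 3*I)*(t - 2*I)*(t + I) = t^4 - 8*I*t^3 - 17*t^2 - 2*I*t - 24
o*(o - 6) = o^2 - 6*o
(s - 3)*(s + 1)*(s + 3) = s^3 + s^2 - 9*s - 9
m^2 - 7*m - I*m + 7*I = (m - 7)*(m - I)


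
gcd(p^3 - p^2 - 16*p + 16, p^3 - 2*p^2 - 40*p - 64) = p + 4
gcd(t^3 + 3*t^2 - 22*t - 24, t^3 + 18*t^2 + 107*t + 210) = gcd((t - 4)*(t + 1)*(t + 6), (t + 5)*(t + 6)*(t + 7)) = t + 6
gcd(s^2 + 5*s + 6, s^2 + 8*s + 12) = s + 2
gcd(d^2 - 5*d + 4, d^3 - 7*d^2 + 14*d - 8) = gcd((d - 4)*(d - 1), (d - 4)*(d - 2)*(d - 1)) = d^2 - 5*d + 4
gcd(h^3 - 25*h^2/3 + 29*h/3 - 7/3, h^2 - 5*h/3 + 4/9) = h - 1/3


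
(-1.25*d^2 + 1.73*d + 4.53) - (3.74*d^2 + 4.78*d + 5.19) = -4.99*d^2 - 3.05*d - 0.66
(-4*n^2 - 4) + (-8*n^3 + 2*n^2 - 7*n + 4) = -8*n^3 - 2*n^2 - 7*n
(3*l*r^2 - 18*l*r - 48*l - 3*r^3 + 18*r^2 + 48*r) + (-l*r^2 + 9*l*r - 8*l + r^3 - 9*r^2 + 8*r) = 2*l*r^2 - 9*l*r - 56*l - 2*r^3 + 9*r^2 + 56*r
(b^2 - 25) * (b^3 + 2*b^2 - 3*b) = b^5 + 2*b^4 - 28*b^3 - 50*b^2 + 75*b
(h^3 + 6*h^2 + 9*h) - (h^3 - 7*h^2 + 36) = 13*h^2 + 9*h - 36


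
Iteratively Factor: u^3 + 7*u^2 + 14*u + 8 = (u + 4)*(u^2 + 3*u + 2) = (u + 1)*(u + 4)*(u + 2)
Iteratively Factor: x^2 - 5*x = (x - 5)*(x)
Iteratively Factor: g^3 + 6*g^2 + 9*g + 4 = (g + 1)*(g^2 + 5*g + 4) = (g + 1)*(g + 4)*(g + 1)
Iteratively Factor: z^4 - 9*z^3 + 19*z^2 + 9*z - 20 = (z - 4)*(z^3 - 5*z^2 - z + 5) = (z - 4)*(z - 1)*(z^2 - 4*z - 5) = (z - 5)*(z - 4)*(z - 1)*(z + 1)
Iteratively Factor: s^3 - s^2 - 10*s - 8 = (s + 2)*(s^2 - 3*s - 4) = (s + 1)*(s + 2)*(s - 4)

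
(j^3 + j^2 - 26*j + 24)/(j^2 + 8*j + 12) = (j^2 - 5*j + 4)/(j + 2)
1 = 1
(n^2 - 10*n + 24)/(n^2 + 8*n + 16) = (n^2 - 10*n + 24)/(n^2 + 8*n + 16)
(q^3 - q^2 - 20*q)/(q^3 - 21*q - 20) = q/(q + 1)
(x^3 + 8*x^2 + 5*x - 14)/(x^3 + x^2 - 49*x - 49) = (x^2 + x - 2)/(x^2 - 6*x - 7)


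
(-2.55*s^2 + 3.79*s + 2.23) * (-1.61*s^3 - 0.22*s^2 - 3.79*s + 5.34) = 4.1055*s^5 - 5.5409*s^4 + 5.2404*s^3 - 28.4717*s^2 + 11.7869*s + 11.9082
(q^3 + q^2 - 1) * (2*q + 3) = 2*q^4 + 5*q^3 + 3*q^2 - 2*q - 3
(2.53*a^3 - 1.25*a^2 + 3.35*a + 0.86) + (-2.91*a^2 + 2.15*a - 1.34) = 2.53*a^3 - 4.16*a^2 + 5.5*a - 0.48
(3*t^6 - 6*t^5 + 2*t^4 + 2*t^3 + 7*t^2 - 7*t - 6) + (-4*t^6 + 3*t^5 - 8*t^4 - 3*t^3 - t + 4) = -t^6 - 3*t^5 - 6*t^4 - t^3 + 7*t^2 - 8*t - 2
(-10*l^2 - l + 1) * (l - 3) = -10*l^3 + 29*l^2 + 4*l - 3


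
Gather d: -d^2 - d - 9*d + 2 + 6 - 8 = -d^2 - 10*d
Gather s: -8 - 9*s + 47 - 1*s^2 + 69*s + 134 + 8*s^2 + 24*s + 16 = 7*s^2 + 84*s + 189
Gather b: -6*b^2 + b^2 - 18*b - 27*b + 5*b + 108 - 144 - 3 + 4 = -5*b^2 - 40*b - 35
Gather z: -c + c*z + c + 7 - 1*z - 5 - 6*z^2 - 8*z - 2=-6*z^2 + z*(c - 9)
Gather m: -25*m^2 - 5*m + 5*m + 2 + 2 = 4 - 25*m^2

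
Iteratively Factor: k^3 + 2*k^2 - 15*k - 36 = (k + 3)*(k^2 - k - 12) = (k - 4)*(k + 3)*(k + 3)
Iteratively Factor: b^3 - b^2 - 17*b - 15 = (b + 1)*(b^2 - 2*b - 15) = (b - 5)*(b + 1)*(b + 3)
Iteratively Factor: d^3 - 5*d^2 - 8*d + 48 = (d - 4)*(d^2 - d - 12) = (d - 4)*(d + 3)*(d - 4)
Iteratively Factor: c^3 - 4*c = (c + 2)*(c^2 - 2*c) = c*(c + 2)*(c - 2)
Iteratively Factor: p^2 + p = (p)*(p + 1)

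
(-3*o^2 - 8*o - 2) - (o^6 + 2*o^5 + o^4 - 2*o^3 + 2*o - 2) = -o^6 - 2*o^5 - o^4 + 2*o^3 - 3*o^2 - 10*o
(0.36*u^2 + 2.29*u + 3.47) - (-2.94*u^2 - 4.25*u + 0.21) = 3.3*u^2 + 6.54*u + 3.26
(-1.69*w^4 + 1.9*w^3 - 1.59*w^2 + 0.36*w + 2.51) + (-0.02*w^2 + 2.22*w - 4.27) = -1.69*w^4 + 1.9*w^3 - 1.61*w^2 + 2.58*w - 1.76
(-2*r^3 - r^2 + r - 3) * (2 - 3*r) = 6*r^4 - r^3 - 5*r^2 + 11*r - 6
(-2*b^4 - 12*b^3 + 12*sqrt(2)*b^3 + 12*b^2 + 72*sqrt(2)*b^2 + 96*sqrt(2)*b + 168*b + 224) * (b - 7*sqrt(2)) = -2*b^5 - 12*b^4 + 26*sqrt(2)*b^4 - 156*b^3 + 156*sqrt(2)*b^3 - 840*b^2 + 12*sqrt(2)*b^2 - 1176*sqrt(2)*b - 1120*b - 1568*sqrt(2)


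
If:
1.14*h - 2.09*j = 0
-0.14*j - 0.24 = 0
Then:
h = -3.14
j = -1.71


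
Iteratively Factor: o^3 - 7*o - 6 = (o + 2)*(o^2 - 2*o - 3) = (o + 1)*(o + 2)*(o - 3)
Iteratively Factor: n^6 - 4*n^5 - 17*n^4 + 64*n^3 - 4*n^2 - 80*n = (n + 4)*(n^5 - 8*n^4 + 15*n^3 + 4*n^2 - 20*n) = n*(n + 4)*(n^4 - 8*n^3 + 15*n^2 + 4*n - 20) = n*(n - 5)*(n + 4)*(n^3 - 3*n^2 + 4) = n*(n - 5)*(n - 2)*(n + 4)*(n^2 - n - 2) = n*(n - 5)*(n - 2)*(n + 1)*(n + 4)*(n - 2)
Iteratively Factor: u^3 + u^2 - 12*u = (u + 4)*(u^2 - 3*u) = u*(u + 4)*(u - 3)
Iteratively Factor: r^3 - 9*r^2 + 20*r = (r - 5)*(r^2 - 4*r) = (r - 5)*(r - 4)*(r)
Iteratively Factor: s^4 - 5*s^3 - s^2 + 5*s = (s - 5)*(s^3 - s) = (s - 5)*(s - 1)*(s^2 + s) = s*(s - 5)*(s - 1)*(s + 1)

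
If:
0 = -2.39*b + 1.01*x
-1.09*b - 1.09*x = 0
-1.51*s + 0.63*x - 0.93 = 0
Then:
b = 0.00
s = -0.62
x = 0.00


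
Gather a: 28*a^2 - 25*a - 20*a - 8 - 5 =28*a^2 - 45*a - 13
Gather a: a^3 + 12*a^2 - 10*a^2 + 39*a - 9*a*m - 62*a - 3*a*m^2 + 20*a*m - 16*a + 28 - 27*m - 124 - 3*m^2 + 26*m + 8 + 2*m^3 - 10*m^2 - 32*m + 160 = a^3 + 2*a^2 + a*(-3*m^2 + 11*m - 39) + 2*m^3 - 13*m^2 - 33*m + 72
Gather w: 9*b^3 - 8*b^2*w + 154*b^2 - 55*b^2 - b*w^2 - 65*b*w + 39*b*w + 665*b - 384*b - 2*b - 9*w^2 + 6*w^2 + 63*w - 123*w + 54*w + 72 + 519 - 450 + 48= 9*b^3 + 99*b^2 + 279*b + w^2*(-b - 3) + w*(-8*b^2 - 26*b - 6) + 189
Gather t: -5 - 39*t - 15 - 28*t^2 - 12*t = -28*t^2 - 51*t - 20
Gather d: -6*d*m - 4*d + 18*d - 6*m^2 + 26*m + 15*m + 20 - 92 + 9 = d*(14 - 6*m) - 6*m^2 + 41*m - 63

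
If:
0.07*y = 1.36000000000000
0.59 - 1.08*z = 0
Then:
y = 19.43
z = 0.55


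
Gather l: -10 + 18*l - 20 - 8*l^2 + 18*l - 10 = -8*l^2 + 36*l - 40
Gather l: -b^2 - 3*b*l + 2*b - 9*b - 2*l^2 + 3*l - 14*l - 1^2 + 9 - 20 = -b^2 - 7*b - 2*l^2 + l*(-3*b - 11) - 12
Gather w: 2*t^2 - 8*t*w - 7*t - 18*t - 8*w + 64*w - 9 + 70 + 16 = 2*t^2 - 25*t + w*(56 - 8*t) + 77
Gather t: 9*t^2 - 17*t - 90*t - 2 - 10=9*t^2 - 107*t - 12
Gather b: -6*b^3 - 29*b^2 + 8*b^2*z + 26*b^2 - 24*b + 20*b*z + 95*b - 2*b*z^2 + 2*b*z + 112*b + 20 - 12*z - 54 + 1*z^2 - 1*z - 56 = -6*b^3 + b^2*(8*z - 3) + b*(-2*z^2 + 22*z + 183) + z^2 - 13*z - 90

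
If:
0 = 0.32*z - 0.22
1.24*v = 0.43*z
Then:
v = 0.24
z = 0.69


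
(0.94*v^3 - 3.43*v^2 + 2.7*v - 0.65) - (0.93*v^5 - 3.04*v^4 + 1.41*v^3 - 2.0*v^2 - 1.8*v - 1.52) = -0.93*v^5 + 3.04*v^4 - 0.47*v^3 - 1.43*v^2 + 4.5*v + 0.87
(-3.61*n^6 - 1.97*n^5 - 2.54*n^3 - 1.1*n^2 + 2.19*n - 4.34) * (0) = 0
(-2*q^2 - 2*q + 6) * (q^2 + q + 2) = -2*q^4 - 4*q^3 + 2*q + 12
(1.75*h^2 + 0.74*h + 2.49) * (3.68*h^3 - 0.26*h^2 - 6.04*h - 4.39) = 6.44*h^5 + 2.2682*h^4 - 1.5992*h^3 - 12.7995*h^2 - 18.2882*h - 10.9311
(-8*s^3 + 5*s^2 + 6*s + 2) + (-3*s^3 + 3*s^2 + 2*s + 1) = -11*s^3 + 8*s^2 + 8*s + 3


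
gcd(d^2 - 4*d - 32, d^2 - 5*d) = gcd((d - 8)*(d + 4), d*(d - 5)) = 1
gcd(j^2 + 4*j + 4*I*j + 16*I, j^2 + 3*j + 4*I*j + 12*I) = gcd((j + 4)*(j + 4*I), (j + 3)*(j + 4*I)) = j + 4*I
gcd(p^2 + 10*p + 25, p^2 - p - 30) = p + 5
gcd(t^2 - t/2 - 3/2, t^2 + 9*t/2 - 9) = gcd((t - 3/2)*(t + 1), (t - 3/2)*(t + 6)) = t - 3/2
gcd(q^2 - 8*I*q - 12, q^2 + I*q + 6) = q - 2*I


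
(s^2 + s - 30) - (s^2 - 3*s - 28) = 4*s - 2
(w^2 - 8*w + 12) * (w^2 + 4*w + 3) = w^4 - 4*w^3 - 17*w^2 + 24*w + 36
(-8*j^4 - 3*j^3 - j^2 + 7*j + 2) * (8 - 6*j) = 48*j^5 - 46*j^4 - 18*j^3 - 50*j^2 + 44*j + 16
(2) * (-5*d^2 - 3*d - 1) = -10*d^2 - 6*d - 2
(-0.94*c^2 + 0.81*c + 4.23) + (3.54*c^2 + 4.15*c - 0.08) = 2.6*c^2 + 4.96*c + 4.15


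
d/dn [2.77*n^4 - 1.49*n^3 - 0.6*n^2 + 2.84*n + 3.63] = 11.08*n^3 - 4.47*n^2 - 1.2*n + 2.84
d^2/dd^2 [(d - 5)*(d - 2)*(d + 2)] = 6*d - 10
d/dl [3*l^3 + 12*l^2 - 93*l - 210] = 9*l^2 + 24*l - 93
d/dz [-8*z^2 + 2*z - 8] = 2 - 16*z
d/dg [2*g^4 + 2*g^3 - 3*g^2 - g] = 8*g^3 + 6*g^2 - 6*g - 1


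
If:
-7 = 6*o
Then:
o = -7/6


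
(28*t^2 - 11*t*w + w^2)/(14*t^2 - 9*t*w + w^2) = (4*t - w)/(2*t - w)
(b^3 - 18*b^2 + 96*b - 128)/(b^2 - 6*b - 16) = (b^2 - 10*b + 16)/(b + 2)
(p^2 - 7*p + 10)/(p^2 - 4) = (p - 5)/(p + 2)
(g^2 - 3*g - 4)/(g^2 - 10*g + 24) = (g + 1)/(g - 6)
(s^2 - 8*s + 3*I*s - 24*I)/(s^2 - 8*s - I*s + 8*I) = (s + 3*I)/(s - I)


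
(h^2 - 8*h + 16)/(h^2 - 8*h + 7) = (h^2 - 8*h + 16)/(h^2 - 8*h + 7)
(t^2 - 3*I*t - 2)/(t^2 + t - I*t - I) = (t - 2*I)/(t + 1)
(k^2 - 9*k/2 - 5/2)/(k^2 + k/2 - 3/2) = (2*k^2 - 9*k - 5)/(2*k^2 + k - 3)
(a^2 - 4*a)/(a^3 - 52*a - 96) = a*(4 - a)/(-a^3 + 52*a + 96)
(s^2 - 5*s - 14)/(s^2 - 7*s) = (s + 2)/s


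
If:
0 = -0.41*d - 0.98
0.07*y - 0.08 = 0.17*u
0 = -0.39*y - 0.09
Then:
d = -2.39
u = -0.57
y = -0.23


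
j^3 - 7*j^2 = j^2*(j - 7)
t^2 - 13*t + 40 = (t - 8)*(t - 5)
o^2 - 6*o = o*(o - 6)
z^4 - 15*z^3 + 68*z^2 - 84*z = z*(z - 7)*(z - 6)*(z - 2)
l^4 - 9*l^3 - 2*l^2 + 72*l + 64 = (l - 8)*(l - 4)*(l + 1)*(l + 2)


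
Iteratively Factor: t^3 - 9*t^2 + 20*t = (t - 5)*(t^2 - 4*t) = (t - 5)*(t - 4)*(t)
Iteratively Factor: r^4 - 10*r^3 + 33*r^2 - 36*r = (r)*(r^3 - 10*r^2 + 33*r - 36) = r*(r - 3)*(r^2 - 7*r + 12) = r*(r - 4)*(r - 3)*(r - 3)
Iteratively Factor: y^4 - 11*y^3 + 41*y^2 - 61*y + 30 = (y - 5)*(y^3 - 6*y^2 + 11*y - 6) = (y - 5)*(y - 1)*(y^2 - 5*y + 6) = (y - 5)*(y - 3)*(y - 1)*(y - 2)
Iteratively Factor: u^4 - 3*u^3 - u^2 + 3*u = (u)*(u^3 - 3*u^2 - u + 3) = u*(u - 3)*(u^2 - 1) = u*(u - 3)*(u + 1)*(u - 1)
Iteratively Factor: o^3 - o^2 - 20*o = (o - 5)*(o^2 + 4*o) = (o - 5)*(o + 4)*(o)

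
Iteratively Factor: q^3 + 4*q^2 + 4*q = (q)*(q^2 + 4*q + 4) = q*(q + 2)*(q + 2)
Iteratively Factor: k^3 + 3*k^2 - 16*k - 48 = (k + 4)*(k^2 - k - 12) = (k + 3)*(k + 4)*(k - 4)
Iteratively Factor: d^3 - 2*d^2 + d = (d - 1)*(d^2 - d) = d*(d - 1)*(d - 1)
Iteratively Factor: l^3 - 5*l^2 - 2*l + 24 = (l - 4)*(l^2 - l - 6) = (l - 4)*(l + 2)*(l - 3)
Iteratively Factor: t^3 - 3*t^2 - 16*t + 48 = (t + 4)*(t^2 - 7*t + 12) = (t - 4)*(t + 4)*(t - 3)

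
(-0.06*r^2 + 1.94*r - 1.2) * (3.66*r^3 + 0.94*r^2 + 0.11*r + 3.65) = -0.2196*r^5 + 7.044*r^4 - 2.575*r^3 - 1.1336*r^2 + 6.949*r - 4.38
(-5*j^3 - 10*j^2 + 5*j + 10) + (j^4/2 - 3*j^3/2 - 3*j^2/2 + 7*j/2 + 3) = j^4/2 - 13*j^3/2 - 23*j^2/2 + 17*j/2 + 13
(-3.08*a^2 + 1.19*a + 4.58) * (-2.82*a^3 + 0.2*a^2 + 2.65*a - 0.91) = 8.6856*a^5 - 3.9718*a^4 - 20.8396*a^3 + 6.8723*a^2 + 11.0541*a - 4.1678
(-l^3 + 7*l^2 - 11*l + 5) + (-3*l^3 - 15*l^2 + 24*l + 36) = -4*l^3 - 8*l^2 + 13*l + 41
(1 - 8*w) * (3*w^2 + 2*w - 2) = -24*w^3 - 13*w^2 + 18*w - 2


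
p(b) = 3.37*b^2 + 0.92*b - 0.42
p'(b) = 6.74*b + 0.92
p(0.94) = 3.42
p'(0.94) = 7.26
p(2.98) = 32.25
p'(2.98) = 21.01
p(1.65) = 10.27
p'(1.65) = 12.04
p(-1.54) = 6.16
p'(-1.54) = -9.46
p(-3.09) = 28.91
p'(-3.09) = -19.91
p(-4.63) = 67.56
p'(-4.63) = -30.29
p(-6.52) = 136.84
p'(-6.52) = -43.02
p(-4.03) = 50.60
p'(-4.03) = -26.24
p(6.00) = 126.42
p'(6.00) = 41.36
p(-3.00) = 27.15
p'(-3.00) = -19.30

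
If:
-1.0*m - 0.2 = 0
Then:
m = -0.20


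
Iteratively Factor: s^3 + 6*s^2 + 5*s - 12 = (s + 4)*(s^2 + 2*s - 3) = (s - 1)*(s + 4)*(s + 3)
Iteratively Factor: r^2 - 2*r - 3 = (r + 1)*(r - 3)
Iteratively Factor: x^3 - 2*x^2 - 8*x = (x + 2)*(x^2 - 4*x) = x*(x + 2)*(x - 4)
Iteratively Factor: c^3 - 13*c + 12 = (c - 1)*(c^2 + c - 12) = (c - 3)*(c - 1)*(c + 4)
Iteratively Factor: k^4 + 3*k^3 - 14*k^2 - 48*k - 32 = (k + 2)*(k^3 + k^2 - 16*k - 16) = (k + 1)*(k + 2)*(k^2 - 16) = (k + 1)*(k + 2)*(k + 4)*(k - 4)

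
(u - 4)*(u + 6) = u^2 + 2*u - 24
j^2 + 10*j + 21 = (j + 3)*(j + 7)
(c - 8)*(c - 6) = c^2 - 14*c + 48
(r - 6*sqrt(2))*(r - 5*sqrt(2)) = r^2 - 11*sqrt(2)*r + 60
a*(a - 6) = a^2 - 6*a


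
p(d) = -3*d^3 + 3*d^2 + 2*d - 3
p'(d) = -9*d^2 + 6*d + 2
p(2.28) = -18.40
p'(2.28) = -31.11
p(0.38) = -1.97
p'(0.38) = 2.98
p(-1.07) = 1.97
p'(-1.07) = -14.72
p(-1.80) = 20.62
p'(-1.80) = -37.96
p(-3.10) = 109.00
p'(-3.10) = -103.09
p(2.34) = -20.33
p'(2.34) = -33.24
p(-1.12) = 2.74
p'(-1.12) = -16.01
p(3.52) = -89.63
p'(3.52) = -88.39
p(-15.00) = 10767.00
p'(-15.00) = -2113.00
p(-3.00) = 99.00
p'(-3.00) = -97.00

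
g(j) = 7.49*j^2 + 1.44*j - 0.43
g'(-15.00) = -223.26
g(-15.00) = 1663.22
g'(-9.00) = -133.38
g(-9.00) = 593.30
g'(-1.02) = -13.84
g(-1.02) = 5.89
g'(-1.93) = -27.47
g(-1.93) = 24.69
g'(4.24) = 64.96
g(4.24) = 140.33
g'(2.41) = 37.54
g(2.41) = 46.54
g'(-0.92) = -12.34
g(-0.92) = 4.58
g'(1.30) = 20.91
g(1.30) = 14.10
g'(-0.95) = -12.79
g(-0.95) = 4.96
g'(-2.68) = -38.71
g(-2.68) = 49.51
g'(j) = 14.98*j + 1.44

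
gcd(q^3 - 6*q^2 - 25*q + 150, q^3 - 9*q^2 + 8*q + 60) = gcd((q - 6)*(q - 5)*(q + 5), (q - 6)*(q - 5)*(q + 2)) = q^2 - 11*q + 30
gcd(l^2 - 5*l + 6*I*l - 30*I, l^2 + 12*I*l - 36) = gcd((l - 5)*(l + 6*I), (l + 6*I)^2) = l + 6*I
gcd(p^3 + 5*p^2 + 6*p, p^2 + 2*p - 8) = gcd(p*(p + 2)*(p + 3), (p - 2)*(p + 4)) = 1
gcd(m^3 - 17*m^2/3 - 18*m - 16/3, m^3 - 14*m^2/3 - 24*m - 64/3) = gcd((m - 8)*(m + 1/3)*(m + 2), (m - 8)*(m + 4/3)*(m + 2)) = m^2 - 6*m - 16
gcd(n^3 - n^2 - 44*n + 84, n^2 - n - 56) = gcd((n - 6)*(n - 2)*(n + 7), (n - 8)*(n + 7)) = n + 7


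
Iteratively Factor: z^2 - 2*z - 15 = (z - 5)*(z + 3)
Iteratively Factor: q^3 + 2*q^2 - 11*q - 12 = (q - 3)*(q^2 + 5*q + 4) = (q - 3)*(q + 1)*(q + 4)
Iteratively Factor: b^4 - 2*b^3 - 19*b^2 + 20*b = (b - 5)*(b^3 + 3*b^2 - 4*b) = (b - 5)*(b + 4)*(b^2 - b) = (b - 5)*(b - 1)*(b + 4)*(b)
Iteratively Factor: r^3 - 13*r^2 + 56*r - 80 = (r - 4)*(r^2 - 9*r + 20) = (r - 4)^2*(r - 5)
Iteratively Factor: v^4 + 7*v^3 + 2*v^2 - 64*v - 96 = (v + 2)*(v^3 + 5*v^2 - 8*v - 48) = (v - 3)*(v + 2)*(v^2 + 8*v + 16) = (v - 3)*(v + 2)*(v + 4)*(v + 4)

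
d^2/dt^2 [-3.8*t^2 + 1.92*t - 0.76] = -7.60000000000000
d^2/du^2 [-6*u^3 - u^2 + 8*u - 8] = -36*u - 2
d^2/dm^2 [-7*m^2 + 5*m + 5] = -14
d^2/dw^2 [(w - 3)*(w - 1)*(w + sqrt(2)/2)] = 6*w - 8 + sqrt(2)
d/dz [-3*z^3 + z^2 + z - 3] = -9*z^2 + 2*z + 1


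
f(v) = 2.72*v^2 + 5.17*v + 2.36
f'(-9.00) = -43.79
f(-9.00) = 176.15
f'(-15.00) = -76.43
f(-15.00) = 536.81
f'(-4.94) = -21.70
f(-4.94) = 43.20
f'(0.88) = 9.96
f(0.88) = 9.02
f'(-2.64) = -9.19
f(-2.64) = 7.67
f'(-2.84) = -10.28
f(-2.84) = 9.62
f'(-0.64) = 1.69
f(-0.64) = 0.17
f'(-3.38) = -13.22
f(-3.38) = 15.96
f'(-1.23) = -1.52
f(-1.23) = 0.12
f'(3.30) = 23.12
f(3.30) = 49.04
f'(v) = 5.44*v + 5.17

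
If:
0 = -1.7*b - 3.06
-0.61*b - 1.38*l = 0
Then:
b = -1.80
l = 0.80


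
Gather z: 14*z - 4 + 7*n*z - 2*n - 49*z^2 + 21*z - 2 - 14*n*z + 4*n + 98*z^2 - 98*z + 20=2*n + 49*z^2 + z*(-7*n - 63) + 14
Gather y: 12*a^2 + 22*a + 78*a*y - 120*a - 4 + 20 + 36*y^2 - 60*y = 12*a^2 - 98*a + 36*y^2 + y*(78*a - 60) + 16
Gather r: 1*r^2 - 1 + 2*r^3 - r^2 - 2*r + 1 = 2*r^3 - 2*r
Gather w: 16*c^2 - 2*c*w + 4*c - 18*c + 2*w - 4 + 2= 16*c^2 - 14*c + w*(2 - 2*c) - 2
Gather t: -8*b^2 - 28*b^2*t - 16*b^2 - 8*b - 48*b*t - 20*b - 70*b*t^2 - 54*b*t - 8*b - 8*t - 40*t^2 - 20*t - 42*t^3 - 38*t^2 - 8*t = -24*b^2 - 36*b - 42*t^3 + t^2*(-70*b - 78) + t*(-28*b^2 - 102*b - 36)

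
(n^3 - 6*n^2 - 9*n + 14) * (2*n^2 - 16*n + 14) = 2*n^5 - 28*n^4 + 92*n^3 + 88*n^2 - 350*n + 196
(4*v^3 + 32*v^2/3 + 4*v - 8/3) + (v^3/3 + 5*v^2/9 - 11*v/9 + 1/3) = 13*v^3/3 + 101*v^2/9 + 25*v/9 - 7/3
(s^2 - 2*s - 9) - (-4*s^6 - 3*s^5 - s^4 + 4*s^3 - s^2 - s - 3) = 4*s^6 + 3*s^5 + s^4 - 4*s^3 + 2*s^2 - s - 6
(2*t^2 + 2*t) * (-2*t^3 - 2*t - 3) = -4*t^5 - 4*t^4 - 4*t^3 - 10*t^2 - 6*t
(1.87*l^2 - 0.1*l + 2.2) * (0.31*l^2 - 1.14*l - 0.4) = 0.5797*l^4 - 2.1628*l^3 + 0.0479999999999999*l^2 - 2.468*l - 0.88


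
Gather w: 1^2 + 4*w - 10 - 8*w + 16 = 7 - 4*w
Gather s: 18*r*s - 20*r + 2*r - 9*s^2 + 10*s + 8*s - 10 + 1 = -18*r - 9*s^2 + s*(18*r + 18) - 9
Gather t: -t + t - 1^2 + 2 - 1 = 0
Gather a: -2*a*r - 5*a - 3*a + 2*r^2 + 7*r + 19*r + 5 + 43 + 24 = a*(-2*r - 8) + 2*r^2 + 26*r + 72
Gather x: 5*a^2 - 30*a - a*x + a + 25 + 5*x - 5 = 5*a^2 - 29*a + x*(5 - a) + 20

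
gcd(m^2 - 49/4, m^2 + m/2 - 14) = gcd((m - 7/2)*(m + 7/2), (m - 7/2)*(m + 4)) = m - 7/2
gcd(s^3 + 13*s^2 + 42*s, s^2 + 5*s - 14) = s + 7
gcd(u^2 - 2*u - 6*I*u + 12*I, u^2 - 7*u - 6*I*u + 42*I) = u - 6*I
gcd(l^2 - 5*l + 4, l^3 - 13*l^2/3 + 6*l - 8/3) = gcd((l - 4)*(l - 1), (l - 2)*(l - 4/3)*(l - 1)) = l - 1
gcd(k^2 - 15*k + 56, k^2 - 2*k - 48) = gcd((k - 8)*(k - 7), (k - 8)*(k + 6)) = k - 8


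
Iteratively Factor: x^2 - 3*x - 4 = (x - 4)*(x + 1)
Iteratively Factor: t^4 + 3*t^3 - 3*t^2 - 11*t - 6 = (t + 1)*(t^3 + 2*t^2 - 5*t - 6) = (t + 1)^2*(t^2 + t - 6) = (t + 1)^2*(t + 3)*(t - 2)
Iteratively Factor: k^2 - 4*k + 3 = (k - 1)*(k - 3)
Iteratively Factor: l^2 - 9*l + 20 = (l - 4)*(l - 5)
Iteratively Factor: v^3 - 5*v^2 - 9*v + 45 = (v - 3)*(v^2 - 2*v - 15) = (v - 5)*(v - 3)*(v + 3)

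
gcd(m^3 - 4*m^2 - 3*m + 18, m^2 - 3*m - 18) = 1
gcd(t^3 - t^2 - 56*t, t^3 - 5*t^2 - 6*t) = t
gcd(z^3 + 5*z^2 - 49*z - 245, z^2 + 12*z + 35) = z^2 + 12*z + 35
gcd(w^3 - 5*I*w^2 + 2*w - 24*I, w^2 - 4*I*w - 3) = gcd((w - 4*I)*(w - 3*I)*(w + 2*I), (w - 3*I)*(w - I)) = w - 3*I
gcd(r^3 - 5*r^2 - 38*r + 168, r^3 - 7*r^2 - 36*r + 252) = r^2 - r - 42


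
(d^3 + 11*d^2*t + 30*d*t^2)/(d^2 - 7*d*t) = (d^2 + 11*d*t + 30*t^2)/(d - 7*t)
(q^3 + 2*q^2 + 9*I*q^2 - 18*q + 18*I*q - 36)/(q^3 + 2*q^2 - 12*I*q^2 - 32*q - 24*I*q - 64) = (q^2 + 9*I*q - 18)/(q^2 - 12*I*q - 32)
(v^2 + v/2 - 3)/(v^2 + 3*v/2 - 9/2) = (v + 2)/(v + 3)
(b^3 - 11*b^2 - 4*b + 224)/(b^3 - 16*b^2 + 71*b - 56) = (b + 4)/(b - 1)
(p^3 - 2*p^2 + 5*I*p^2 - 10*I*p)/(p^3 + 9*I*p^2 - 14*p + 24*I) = p*(p^2 + p*(-2 + 5*I) - 10*I)/(p^3 + 9*I*p^2 - 14*p + 24*I)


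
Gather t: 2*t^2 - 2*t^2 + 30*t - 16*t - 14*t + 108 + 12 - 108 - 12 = 0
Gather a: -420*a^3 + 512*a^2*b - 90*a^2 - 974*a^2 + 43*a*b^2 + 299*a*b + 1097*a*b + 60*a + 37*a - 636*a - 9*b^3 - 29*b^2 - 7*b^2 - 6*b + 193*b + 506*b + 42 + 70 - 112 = -420*a^3 + a^2*(512*b - 1064) + a*(43*b^2 + 1396*b - 539) - 9*b^3 - 36*b^2 + 693*b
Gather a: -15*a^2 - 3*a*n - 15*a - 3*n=-15*a^2 + a*(-3*n - 15) - 3*n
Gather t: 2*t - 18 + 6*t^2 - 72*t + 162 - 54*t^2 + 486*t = -48*t^2 + 416*t + 144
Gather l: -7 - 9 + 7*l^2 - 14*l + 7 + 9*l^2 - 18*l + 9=16*l^2 - 32*l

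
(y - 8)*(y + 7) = y^2 - y - 56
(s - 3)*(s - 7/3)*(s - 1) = s^3 - 19*s^2/3 + 37*s/3 - 7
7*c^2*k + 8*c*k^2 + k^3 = k*(c + k)*(7*c + k)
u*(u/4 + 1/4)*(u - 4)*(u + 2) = u^4/4 - u^3/4 - 5*u^2/2 - 2*u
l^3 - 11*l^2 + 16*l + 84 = (l - 7)*(l - 6)*(l + 2)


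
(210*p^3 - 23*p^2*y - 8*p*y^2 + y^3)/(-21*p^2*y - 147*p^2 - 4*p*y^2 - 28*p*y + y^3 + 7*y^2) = (-30*p^2 - p*y + y^2)/(3*p*y + 21*p + y^2 + 7*y)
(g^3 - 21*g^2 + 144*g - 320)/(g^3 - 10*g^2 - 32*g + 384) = (g - 5)/(g + 6)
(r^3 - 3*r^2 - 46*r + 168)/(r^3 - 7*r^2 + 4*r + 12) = (r^2 + 3*r - 28)/(r^2 - r - 2)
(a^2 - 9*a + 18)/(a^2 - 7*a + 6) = (a - 3)/(a - 1)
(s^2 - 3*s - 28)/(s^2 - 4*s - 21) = (s + 4)/(s + 3)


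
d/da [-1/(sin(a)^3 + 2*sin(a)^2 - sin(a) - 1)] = (3*sin(a)^2 + 4*sin(a) - 1)*cos(a)/(-sin(a)*cos(a)^2 - 2*cos(a)^2 + 1)^2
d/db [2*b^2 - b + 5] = 4*b - 1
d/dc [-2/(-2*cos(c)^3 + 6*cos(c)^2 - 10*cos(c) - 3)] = 16*(3*cos(c)^2 - 6*cos(c) + 5)*sin(c)/(23*cos(c) - 6*cos(2*c) + cos(3*c))^2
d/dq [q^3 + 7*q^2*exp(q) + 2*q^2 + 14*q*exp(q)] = 7*q^2*exp(q) + 3*q^2 + 28*q*exp(q) + 4*q + 14*exp(q)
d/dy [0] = 0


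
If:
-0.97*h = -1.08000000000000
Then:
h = 1.11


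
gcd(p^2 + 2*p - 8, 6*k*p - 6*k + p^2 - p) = 1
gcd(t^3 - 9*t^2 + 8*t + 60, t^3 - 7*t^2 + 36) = t^2 - 4*t - 12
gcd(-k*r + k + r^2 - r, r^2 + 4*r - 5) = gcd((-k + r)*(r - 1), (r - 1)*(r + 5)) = r - 1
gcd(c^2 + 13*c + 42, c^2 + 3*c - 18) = c + 6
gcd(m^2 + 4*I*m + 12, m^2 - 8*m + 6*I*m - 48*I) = m + 6*I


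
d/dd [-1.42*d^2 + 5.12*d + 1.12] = 5.12 - 2.84*d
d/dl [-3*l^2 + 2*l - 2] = 2 - 6*l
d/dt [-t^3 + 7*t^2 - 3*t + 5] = -3*t^2 + 14*t - 3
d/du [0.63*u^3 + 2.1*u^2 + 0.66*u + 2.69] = 1.89*u^2 + 4.2*u + 0.66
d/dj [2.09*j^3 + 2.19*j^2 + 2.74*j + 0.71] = 6.27*j^2 + 4.38*j + 2.74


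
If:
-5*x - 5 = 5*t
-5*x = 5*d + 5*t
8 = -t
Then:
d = 1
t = -8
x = 7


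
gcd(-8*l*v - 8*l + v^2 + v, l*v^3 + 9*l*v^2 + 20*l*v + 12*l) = v + 1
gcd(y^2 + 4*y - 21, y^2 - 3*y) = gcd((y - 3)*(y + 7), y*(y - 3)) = y - 3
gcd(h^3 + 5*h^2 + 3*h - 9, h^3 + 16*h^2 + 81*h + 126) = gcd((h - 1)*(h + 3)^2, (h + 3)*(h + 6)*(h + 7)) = h + 3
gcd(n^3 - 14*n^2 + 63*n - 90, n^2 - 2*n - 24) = n - 6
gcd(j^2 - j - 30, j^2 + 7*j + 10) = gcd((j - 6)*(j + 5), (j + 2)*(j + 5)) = j + 5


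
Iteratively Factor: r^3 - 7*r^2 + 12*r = (r - 4)*(r^2 - 3*r) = r*(r - 4)*(r - 3)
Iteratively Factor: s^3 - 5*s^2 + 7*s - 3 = (s - 3)*(s^2 - 2*s + 1) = (s - 3)*(s - 1)*(s - 1)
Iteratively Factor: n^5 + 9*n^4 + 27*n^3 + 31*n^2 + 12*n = (n + 4)*(n^4 + 5*n^3 + 7*n^2 + 3*n) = (n + 1)*(n + 4)*(n^3 + 4*n^2 + 3*n) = n*(n + 1)*(n + 4)*(n^2 + 4*n + 3) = n*(n + 1)^2*(n + 4)*(n + 3)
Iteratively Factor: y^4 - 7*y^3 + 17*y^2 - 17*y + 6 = (y - 1)*(y^3 - 6*y^2 + 11*y - 6) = (y - 2)*(y - 1)*(y^2 - 4*y + 3) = (y - 3)*(y - 2)*(y - 1)*(y - 1)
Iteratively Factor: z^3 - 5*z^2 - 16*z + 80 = (z - 5)*(z^2 - 16) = (z - 5)*(z - 4)*(z + 4)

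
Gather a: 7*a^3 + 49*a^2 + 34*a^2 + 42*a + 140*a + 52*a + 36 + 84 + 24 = 7*a^3 + 83*a^2 + 234*a + 144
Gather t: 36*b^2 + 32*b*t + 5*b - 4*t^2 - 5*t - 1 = 36*b^2 + 5*b - 4*t^2 + t*(32*b - 5) - 1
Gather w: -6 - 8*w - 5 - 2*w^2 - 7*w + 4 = -2*w^2 - 15*w - 7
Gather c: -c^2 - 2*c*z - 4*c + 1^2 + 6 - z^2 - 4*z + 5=-c^2 + c*(-2*z - 4) - z^2 - 4*z + 12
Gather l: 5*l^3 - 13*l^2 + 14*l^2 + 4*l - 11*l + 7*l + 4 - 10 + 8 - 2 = 5*l^3 + l^2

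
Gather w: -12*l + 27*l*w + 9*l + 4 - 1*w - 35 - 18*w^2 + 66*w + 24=-3*l - 18*w^2 + w*(27*l + 65) - 7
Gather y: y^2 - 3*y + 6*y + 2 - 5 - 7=y^2 + 3*y - 10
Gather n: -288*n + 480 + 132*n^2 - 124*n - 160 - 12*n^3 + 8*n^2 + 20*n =-12*n^3 + 140*n^2 - 392*n + 320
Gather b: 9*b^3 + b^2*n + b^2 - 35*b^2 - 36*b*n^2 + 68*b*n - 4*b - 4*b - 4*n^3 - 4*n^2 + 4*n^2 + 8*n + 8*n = 9*b^3 + b^2*(n - 34) + b*(-36*n^2 + 68*n - 8) - 4*n^3 + 16*n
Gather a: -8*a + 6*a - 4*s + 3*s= -2*a - s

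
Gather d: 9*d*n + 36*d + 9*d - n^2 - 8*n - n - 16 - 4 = d*(9*n + 45) - n^2 - 9*n - 20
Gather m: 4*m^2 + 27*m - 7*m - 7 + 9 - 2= 4*m^2 + 20*m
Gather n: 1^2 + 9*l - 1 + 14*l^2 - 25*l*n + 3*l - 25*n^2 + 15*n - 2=14*l^2 + 12*l - 25*n^2 + n*(15 - 25*l) - 2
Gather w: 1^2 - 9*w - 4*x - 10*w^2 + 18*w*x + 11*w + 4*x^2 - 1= -10*w^2 + w*(18*x + 2) + 4*x^2 - 4*x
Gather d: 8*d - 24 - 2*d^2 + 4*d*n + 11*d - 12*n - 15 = -2*d^2 + d*(4*n + 19) - 12*n - 39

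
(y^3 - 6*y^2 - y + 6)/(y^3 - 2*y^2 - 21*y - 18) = (y - 1)/(y + 3)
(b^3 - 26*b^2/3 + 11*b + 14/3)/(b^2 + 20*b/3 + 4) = (3*b^3 - 26*b^2 + 33*b + 14)/(3*b^2 + 20*b + 12)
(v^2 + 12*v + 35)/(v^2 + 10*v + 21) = (v + 5)/(v + 3)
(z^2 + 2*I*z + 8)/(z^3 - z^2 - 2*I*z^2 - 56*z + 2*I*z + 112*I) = (z + 4*I)/(z^2 - z - 56)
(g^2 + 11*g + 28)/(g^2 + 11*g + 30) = (g^2 + 11*g + 28)/(g^2 + 11*g + 30)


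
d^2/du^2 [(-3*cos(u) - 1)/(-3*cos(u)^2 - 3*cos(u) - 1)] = 3*(117*cos(u) + 76*cos(2*u) + 63*cos(3*u)/2 - 3*cos(4*u) - 9*cos(5*u)/2 + 63)/(6*cos(u) + 3*cos(2*u) + 5)^3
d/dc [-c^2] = -2*c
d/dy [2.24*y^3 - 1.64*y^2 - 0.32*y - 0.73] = 6.72*y^2 - 3.28*y - 0.32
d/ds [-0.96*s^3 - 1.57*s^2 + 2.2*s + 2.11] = -2.88*s^2 - 3.14*s + 2.2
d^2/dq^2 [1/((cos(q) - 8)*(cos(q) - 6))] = (-4*sin(q)^4 + 6*sin(q)^2 - 1449*cos(q)/2 + 21*cos(3*q)/2 + 294)/((cos(q) - 8)^3*(cos(q) - 6)^3)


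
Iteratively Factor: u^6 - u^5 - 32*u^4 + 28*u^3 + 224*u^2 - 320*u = (u)*(u^5 - u^4 - 32*u^3 + 28*u^2 + 224*u - 320) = u*(u + 4)*(u^4 - 5*u^3 - 12*u^2 + 76*u - 80) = u*(u - 2)*(u + 4)*(u^3 - 3*u^2 - 18*u + 40) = u*(u - 5)*(u - 2)*(u + 4)*(u^2 + 2*u - 8) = u*(u - 5)*(u - 2)^2*(u + 4)*(u + 4)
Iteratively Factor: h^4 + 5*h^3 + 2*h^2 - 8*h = (h + 4)*(h^3 + h^2 - 2*h) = (h - 1)*(h + 4)*(h^2 + 2*h) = h*(h - 1)*(h + 4)*(h + 2)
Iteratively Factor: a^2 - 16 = (a + 4)*(a - 4)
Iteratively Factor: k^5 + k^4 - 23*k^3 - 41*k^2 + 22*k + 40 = (k + 2)*(k^4 - k^3 - 21*k^2 + k + 20) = (k - 1)*(k + 2)*(k^3 - 21*k - 20) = (k - 1)*(k + 2)*(k + 4)*(k^2 - 4*k - 5) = (k - 5)*(k - 1)*(k + 2)*(k + 4)*(k + 1)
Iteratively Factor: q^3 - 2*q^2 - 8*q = (q + 2)*(q^2 - 4*q) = (q - 4)*(q + 2)*(q)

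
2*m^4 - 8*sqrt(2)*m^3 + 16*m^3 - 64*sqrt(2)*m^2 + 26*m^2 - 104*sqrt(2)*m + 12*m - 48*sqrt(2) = (m + 6)*(m - 4*sqrt(2))*(sqrt(2)*m + sqrt(2))^2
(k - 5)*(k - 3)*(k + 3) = k^3 - 5*k^2 - 9*k + 45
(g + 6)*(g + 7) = g^2 + 13*g + 42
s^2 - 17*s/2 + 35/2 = (s - 5)*(s - 7/2)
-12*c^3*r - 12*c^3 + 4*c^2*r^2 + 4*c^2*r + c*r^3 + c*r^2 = (-2*c + r)*(6*c + r)*(c*r + c)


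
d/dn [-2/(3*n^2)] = 4/(3*n^3)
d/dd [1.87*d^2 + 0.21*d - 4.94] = 3.74*d + 0.21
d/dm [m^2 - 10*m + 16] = 2*m - 10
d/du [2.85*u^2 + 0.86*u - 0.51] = 5.7*u + 0.86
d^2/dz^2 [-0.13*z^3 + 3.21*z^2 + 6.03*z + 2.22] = 6.42 - 0.78*z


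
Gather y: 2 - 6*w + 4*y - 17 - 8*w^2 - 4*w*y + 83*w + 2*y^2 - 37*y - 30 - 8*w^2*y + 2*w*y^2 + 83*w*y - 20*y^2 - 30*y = -8*w^2 + 77*w + y^2*(2*w - 18) + y*(-8*w^2 + 79*w - 63) - 45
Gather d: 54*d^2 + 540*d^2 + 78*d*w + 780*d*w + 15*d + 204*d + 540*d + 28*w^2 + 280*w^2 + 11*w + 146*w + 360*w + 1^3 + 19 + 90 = 594*d^2 + d*(858*w + 759) + 308*w^2 + 517*w + 110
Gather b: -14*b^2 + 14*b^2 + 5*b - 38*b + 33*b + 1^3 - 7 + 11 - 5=0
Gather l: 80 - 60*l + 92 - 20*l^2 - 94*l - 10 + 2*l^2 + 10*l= -18*l^2 - 144*l + 162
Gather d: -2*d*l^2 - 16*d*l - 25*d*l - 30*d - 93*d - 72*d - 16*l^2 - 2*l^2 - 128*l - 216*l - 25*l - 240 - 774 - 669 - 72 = d*(-2*l^2 - 41*l - 195) - 18*l^2 - 369*l - 1755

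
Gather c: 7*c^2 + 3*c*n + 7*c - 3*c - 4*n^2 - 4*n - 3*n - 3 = 7*c^2 + c*(3*n + 4) - 4*n^2 - 7*n - 3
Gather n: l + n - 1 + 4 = l + n + 3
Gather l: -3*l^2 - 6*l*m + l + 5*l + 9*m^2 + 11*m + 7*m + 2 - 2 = -3*l^2 + l*(6 - 6*m) + 9*m^2 + 18*m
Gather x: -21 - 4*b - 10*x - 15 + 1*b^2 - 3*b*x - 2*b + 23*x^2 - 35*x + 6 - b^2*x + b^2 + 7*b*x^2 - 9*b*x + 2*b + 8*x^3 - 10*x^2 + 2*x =2*b^2 - 4*b + 8*x^3 + x^2*(7*b + 13) + x*(-b^2 - 12*b - 43) - 30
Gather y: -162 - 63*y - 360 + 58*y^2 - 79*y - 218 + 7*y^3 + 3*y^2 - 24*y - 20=7*y^3 + 61*y^2 - 166*y - 760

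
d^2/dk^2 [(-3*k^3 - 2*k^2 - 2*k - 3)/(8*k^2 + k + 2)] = 2*(-67*k^3 - 498*k^2 - 12*k + 41)/(512*k^6 + 192*k^5 + 408*k^4 + 97*k^3 + 102*k^2 + 12*k + 8)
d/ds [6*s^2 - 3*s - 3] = 12*s - 3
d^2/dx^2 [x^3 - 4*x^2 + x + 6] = 6*x - 8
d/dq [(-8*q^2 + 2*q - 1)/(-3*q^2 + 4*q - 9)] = 2*(-13*q^2 + 69*q - 7)/(9*q^4 - 24*q^3 + 70*q^2 - 72*q + 81)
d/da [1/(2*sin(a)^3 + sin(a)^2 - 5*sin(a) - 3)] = (-2*sin(a) + 6*cos(a)^2 - 1)*cos(a)/((sin(a) + cos(a)^2)^2*(2*sin(a) + 3)^2)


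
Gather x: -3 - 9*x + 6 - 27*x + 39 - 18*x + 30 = 72 - 54*x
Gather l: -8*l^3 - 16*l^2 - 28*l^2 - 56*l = -8*l^3 - 44*l^2 - 56*l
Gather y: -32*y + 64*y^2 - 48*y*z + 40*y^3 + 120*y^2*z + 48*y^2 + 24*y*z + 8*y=40*y^3 + y^2*(120*z + 112) + y*(-24*z - 24)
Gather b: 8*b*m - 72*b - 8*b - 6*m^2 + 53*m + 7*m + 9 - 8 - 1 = b*(8*m - 80) - 6*m^2 + 60*m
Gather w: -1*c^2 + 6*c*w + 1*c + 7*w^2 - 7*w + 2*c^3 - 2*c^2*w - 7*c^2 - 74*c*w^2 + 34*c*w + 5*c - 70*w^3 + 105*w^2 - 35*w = 2*c^3 - 8*c^2 + 6*c - 70*w^3 + w^2*(112 - 74*c) + w*(-2*c^2 + 40*c - 42)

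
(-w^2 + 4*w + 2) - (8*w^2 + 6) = -9*w^2 + 4*w - 4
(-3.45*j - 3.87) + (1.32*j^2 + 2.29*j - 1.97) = 1.32*j^2 - 1.16*j - 5.84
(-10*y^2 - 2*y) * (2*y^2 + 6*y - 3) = -20*y^4 - 64*y^3 + 18*y^2 + 6*y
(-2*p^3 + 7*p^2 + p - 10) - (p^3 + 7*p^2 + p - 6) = -3*p^3 - 4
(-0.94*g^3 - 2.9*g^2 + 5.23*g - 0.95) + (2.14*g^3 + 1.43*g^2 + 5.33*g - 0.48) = 1.2*g^3 - 1.47*g^2 + 10.56*g - 1.43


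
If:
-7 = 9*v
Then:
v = -7/9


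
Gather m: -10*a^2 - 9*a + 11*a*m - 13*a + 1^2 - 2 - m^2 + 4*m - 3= -10*a^2 - 22*a - m^2 + m*(11*a + 4) - 4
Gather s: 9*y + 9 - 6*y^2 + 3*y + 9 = -6*y^2 + 12*y + 18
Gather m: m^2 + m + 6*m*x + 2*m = m^2 + m*(6*x + 3)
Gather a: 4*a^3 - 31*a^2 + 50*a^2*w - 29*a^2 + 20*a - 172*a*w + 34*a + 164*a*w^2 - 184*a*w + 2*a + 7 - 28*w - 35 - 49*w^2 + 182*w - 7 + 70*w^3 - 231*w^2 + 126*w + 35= 4*a^3 + a^2*(50*w - 60) + a*(164*w^2 - 356*w + 56) + 70*w^3 - 280*w^2 + 280*w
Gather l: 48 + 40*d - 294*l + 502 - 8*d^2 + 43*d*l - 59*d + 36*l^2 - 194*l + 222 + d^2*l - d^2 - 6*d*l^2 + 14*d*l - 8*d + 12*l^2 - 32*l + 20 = -9*d^2 - 27*d + l^2*(48 - 6*d) + l*(d^2 + 57*d - 520) + 792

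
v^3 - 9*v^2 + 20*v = v*(v - 5)*(v - 4)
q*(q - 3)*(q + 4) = q^3 + q^2 - 12*q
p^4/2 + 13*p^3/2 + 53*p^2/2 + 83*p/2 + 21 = (p/2 + 1)*(p + 1)*(p + 3)*(p + 7)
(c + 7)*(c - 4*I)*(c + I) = c^3 + 7*c^2 - 3*I*c^2 + 4*c - 21*I*c + 28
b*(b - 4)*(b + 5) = b^3 + b^2 - 20*b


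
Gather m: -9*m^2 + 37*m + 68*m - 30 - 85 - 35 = -9*m^2 + 105*m - 150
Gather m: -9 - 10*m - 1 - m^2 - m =-m^2 - 11*m - 10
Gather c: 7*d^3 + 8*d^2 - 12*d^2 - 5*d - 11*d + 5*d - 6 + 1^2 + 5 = 7*d^3 - 4*d^2 - 11*d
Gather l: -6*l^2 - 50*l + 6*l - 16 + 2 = -6*l^2 - 44*l - 14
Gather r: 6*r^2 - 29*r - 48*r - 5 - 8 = 6*r^2 - 77*r - 13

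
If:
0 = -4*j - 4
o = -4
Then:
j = -1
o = -4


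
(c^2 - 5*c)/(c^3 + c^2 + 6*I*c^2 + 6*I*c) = (c - 5)/(c^2 + c + 6*I*c + 6*I)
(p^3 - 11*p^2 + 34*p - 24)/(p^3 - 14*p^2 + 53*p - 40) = (p^2 - 10*p + 24)/(p^2 - 13*p + 40)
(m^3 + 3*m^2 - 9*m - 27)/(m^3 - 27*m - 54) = (m - 3)/(m - 6)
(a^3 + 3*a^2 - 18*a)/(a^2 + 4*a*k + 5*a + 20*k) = a*(a^2 + 3*a - 18)/(a^2 + 4*a*k + 5*a + 20*k)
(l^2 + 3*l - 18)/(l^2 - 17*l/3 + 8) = 3*(l + 6)/(3*l - 8)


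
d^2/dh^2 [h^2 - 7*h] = 2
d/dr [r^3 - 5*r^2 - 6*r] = 3*r^2 - 10*r - 6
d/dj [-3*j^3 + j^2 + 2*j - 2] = -9*j^2 + 2*j + 2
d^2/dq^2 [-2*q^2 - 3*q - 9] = -4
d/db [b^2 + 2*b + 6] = 2*b + 2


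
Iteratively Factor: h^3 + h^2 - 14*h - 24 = (h + 2)*(h^2 - h - 12) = (h + 2)*(h + 3)*(h - 4)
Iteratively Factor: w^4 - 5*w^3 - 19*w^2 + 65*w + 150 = (w - 5)*(w^3 - 19*w - 30) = (w - 5)^2*(w^2 + 5*w + 6) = (w - 5)^2*(w + 3)*(w + 2)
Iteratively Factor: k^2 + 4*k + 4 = (k + 2)*(k + 2)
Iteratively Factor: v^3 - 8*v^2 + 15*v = (v)*(v^2 - 8*v + 15) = v*(v - 5)*(v - 3)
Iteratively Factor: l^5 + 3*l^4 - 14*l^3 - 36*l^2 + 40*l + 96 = (l - 3)*(l^4 + 6*l^3 + 4*l^2 - 24*l - 32) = (l - 3)*(l - 2)*(l^3 + 8*l^2 + 20*l + 16) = (l - 3)*(l - 2)*(l + 4)*(l^2 + 4*l + 4) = (l - 3)*(l - 2)*(l + 2)*(l + 4)*(l + 2)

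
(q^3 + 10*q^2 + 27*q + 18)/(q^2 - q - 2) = (q^2 + 9*q + 18)/(q - 2)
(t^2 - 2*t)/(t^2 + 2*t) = (t - 2)/(t + 2)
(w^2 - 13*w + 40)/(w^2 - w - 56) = (w - 5)/(w + 7)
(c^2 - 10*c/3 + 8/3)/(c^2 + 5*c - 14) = (c - 4/3)/(c + 7)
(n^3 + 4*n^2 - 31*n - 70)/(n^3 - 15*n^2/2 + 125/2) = 2*(n^2 + 9*n + 14)/(2*n^2 - 5*n - 25)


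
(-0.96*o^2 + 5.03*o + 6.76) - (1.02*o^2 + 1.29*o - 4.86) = -1.98*o^2 + 3.74*o + 11.62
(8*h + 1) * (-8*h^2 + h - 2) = -64*h^3 - 15*h - 2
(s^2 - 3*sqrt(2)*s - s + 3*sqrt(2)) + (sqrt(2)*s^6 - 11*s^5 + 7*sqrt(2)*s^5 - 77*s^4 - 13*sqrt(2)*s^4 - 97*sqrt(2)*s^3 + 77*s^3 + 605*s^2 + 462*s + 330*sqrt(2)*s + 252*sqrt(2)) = sqrt(2)*s^6 - 11*s^5 + 7*sqrt(2)*s^5 - 77*s^4 - 13*sqrt(2)*s^4 - 97*sqrt(2)*s^3 + 77*s^3 + 606*s^2 + 461*s + 327*sqrt(2)*s + 255*sqrt(2)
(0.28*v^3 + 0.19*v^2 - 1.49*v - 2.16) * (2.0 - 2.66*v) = -0.7448*v^4 + 0.0546*v^3 + 4.3434*v^2 + 2.7656*v - 4.32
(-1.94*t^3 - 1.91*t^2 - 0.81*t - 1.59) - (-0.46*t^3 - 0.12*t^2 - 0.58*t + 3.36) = -1.48*t^3 - 1.79*t^2 - 0.23*t - 4.95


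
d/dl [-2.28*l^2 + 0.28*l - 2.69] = 0.28 - 4.56*l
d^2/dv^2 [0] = 0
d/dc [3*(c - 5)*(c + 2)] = 6*c - 9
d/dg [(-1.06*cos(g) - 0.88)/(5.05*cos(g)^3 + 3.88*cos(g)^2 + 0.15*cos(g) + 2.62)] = (-10.706*cos(g)^3 - 17.4448*cos(g)^2 - 6.8288*cos(g) + 2.6452)*sin(g)/(25.5025*cos(g)^6 + 39.188*cos(g)^5 + 16.5694*cos(g)^4 + 27.626*cos(g)^3 + 20.3537*cos(g)^2 + 0.786*cos(g) + 6.8644)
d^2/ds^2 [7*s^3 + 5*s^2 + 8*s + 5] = 42*s + 10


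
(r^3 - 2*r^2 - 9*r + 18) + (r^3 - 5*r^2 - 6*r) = 2*r^3 - 7*r^2 - 15*r + 18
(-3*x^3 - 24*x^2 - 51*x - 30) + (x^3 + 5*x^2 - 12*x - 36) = -2*x^3 - 19*x^2 - 63*x - 66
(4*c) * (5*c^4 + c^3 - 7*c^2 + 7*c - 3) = 20*c^5 + 4*c^4 - 28*c^3 + 28*c^2 - 12*c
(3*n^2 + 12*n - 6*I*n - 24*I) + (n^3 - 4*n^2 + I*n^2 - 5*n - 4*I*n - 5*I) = n^3 - n^2 + I*n^2 + 7*n - 10*I*n - 29*I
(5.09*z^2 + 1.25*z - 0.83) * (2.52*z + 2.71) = 12.8268*z^3 + 16.9439*z^2 + 1.2959*z - 2.2493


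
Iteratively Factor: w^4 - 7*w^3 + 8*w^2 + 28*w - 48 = (w - 4)*(w^3 - 3*w^2 - 4*w + 12) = (w - 4)*(w - 2)*(w^2 - w - 6) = (w - 4)*(w - 3)*(w - 2)*(w + 2)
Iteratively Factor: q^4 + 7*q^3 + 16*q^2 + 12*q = (q + 2)*(q^3 + 5*q^2 + 6*q) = (q + 2)^2*(q^2 + 3*q) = q*(q + 2)^2*(q + 3)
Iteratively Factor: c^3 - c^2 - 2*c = (c + 1)*(c^2 - 2*c) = c*(c + 1)*(c - 2)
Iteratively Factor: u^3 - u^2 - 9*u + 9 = (u - 1)*(u^2 - 9) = (u - 3)*(u - 1)*(u + 3)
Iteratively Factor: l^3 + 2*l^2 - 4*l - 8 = (l + 2)*(l^2 - 4) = (l - 2)*(l + 2)*(l + 2)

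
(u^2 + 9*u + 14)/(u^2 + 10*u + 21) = (u + 2)/(u + 3)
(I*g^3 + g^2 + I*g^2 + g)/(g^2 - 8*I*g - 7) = I*g*(g + 1)/(g - 7*I)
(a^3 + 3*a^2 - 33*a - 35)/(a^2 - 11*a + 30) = (a^2 + 8*a + 7)/(a - 6)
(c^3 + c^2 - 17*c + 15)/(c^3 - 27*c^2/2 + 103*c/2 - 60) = 2*(c^2 + 4*c - 5)/(2*c^2 - 21*c + 40)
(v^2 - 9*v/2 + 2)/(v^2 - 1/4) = 2*(v - 4)/(2*v + 1)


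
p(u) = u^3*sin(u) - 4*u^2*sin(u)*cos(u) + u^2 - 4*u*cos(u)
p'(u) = u^3*cos(u) + 4*u^2*sin(u)^2 + 3*u^2*sin(u) - 4*u^2*cos(u)^2 - 8*u*sin(u)*cos(u) + 4*u*sin(u) + 2*u - 4*cos(u)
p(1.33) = 1.15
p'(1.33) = 16.39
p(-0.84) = 4.79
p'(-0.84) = -6.85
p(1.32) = 0.98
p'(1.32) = 15.97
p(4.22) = -70.11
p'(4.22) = -61.82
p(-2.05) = 1.19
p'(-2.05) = 14.18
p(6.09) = -2.23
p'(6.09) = 75.64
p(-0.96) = 5.58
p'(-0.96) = -6.19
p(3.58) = -13.40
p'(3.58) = -96.96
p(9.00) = 535.89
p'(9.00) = -714.50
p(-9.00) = 226.97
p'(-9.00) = 377.64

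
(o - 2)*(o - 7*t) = o^2 - 7*o*t - 2*o + 14*t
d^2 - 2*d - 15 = (d - 5)*(d + 3)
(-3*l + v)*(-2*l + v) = 6*l^2 - 5*l*v + v^2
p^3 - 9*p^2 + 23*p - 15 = (p - 5)*(p - 3)*(p - 1)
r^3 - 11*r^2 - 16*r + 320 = (r - 8)^2*(r + 5)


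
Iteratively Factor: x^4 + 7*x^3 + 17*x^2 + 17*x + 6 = (x + 1)*(x^3 + 6*x^2 + 11*x + 6) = (x + 1)*(x + 3)*(x^2 + 3*x + 2) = (x + 1)*(x + 2)*(x + 3)*(x + 1)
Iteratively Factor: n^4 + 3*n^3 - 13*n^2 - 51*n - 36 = (n + 1)*(n^3 + 2*n^2 - 15*n - 36) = (n + 1)*(n + 3)*(n^2 - n - 12) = (n - 4)*(n + 1)*(n + 3)*(n + 3)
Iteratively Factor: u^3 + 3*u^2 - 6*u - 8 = (u - 2)*(u^2 + 5*u + 4) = (u - 2)*(u + 4)*(u + 1)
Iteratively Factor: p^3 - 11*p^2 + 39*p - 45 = (p - 5)*(p^2 - 6*p + 9) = (p - 5)*(p - 3)*(p - 3)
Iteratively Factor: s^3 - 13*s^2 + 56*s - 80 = (s - 4)*(s^2 - 9*s + 20) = (s - 4)^2*(s - 5)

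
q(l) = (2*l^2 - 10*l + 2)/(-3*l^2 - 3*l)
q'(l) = (4*l - 10)/(-3*l^2 - 3*l) + (6*l + 3)*(2*l^2 - 10*l + 2)/(-3*l^2 - 3*l)^2 = 2*(-6*l^2 + 2*l + 1)/(3*l^2*(l^2 + 2*l + 1))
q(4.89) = -0.01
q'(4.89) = -0.11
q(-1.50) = -9.56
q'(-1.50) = -18.37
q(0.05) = -9.56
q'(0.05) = 262.43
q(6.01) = -0.11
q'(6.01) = -0.08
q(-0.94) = 77.82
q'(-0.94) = -1295.54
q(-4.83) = -1.75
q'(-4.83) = -0.29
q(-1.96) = -5.19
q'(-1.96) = -4.89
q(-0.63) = 13.00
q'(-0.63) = -32.41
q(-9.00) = -1.18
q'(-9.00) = -0.06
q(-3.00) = -2.78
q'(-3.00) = -1.09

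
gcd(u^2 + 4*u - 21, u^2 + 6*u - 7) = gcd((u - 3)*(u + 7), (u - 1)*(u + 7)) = u + 7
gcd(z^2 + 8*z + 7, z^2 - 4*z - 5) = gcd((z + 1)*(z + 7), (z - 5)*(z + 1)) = z + 1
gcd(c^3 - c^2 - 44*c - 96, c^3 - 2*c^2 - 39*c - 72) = c^2 - 5*c - 24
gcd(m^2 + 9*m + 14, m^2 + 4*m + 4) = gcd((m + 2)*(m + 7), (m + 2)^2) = m + 2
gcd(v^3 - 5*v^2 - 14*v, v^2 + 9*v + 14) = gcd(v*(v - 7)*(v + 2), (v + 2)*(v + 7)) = v + 2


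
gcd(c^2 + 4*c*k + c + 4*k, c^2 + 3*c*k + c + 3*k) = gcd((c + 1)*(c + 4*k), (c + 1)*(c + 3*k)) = c + 1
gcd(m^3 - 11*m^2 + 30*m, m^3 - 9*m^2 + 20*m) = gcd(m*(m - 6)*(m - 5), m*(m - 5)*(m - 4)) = m^2 - 5*m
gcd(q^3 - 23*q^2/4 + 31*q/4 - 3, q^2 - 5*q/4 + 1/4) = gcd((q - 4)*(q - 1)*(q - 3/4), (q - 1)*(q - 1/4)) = q - 1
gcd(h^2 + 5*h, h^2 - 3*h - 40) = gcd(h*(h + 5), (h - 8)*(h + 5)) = h + 5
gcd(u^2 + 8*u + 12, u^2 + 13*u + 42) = u + 6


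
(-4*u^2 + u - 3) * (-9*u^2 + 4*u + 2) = 36*u^4 - 25*u^3 + 23*u^2 - 10*u - 6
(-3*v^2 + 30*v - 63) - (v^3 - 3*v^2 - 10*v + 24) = -v^3 + 40*v - 87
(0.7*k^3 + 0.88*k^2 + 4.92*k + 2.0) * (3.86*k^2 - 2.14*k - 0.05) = 2.702*k^5 + 1.8988*k^4 + 17.073*k^3 - 2.8528*k^2 - 4.526*k - 0.1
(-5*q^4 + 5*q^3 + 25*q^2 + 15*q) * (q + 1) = -5*q^5 + 30*q^3 + 40*q^2 + 15*q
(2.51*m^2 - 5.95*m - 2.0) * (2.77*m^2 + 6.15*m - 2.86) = 6.9527*m^4 - 1.045*m^3 - 49.3111*m^2 + 4.717*m + 5.72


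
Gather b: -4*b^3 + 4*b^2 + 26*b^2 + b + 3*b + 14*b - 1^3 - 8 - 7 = -4*b^3 + 30*b^2 + 18*b - 16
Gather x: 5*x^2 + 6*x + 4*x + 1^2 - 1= 5*x^2 + 10*x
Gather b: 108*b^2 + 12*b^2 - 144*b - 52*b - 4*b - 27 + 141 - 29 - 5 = 120*b^2 - 200*b + 80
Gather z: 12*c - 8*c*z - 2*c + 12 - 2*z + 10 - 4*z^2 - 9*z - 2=10*c - 4*z^2 + z*(-8*c - 11) + 20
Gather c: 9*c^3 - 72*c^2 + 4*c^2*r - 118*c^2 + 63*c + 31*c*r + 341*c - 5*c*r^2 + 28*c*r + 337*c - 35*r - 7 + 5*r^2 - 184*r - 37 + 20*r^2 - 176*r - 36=9*c^3 + c^2*(4*r - 190) + c*(-5*r^2 + 59*r + 741) + 25*r^2 - 395*r - 80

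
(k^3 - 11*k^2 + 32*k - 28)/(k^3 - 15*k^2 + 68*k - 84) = (k - 2)/(k - 6)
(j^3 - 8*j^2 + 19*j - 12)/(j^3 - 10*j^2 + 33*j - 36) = (j - 1)/(j - 3)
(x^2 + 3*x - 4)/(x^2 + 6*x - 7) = (x + 4)/(x + 7)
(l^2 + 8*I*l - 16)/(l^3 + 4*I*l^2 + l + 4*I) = (l + 4*I)/(l^2 + 1)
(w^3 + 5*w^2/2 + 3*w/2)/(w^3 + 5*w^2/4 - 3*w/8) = 4*(w + 1)/(4*w - 1)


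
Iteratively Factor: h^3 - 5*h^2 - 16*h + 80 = (h + 4)*(h^2 - 9*h + 20) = (h - 4)*(h + 4)*(h - 5)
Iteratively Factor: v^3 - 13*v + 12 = (v - 1)*(v^2 + v - 12) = (v - 3)*(v - 1)*(v + 4)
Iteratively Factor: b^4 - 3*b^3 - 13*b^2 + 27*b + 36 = (b + 1)*(b^3 - 4*b^2 - 9*b + 36) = (b + 1)*(b + 3)*(b^2 - 7*b + 12) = (b - 4)*(b + 1)*(b + 3)*(b - 3)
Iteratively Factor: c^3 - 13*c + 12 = (c + 4)*(c^2 - 4*c + 3) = (c - 3)*(c + 4)*(c - 1)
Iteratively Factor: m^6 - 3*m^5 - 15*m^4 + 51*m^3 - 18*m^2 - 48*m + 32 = (m - 4)*(m^5 + m^4 - 11*m^3 + 7*m^2 + 10*m - 8) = (m - 4)*(m + 1)*(m^4 - 11*m^2 + 18*m - 8) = (m - 4)*(m - 1)*(m + 1)*(m^3 + m^2 - 10*m + 8) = (m - 4)*(m - 1)^2*(m + 1)*(m^2 + 2*m - 8) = (m - 4)*(m - 1)^2*(m + 1)*(m + 4)*(m - 2)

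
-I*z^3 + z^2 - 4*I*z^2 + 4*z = z*(z + 4)*(-I*z + 1)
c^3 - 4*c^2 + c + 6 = (c - 3)*(c - 2)*(c + 1)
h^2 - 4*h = h*(h - 4)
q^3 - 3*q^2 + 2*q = q*(q - 2)*(q - 1)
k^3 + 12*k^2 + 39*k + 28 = (k + 1)*(k + 4)*(k + 7)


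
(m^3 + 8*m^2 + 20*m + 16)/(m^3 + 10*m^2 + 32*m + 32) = (m + 2)/(m + 4)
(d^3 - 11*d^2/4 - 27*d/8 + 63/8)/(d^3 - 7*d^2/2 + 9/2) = (d + 7/4)/(d + 1)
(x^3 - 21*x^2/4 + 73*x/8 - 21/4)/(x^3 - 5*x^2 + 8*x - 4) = (8*x^2 - 26*x + 21)/(8*(x^2 - 3*x + 2))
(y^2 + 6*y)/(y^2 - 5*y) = (y + 6)/(y - 5)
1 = 1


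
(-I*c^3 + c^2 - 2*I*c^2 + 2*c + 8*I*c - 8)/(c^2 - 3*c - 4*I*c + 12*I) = (-I*c^3 + c^2*(1 - 2*I) + c*(2 + 8*I) - 8)/(c^2 + c*(-3 - 4*I) + 12*I)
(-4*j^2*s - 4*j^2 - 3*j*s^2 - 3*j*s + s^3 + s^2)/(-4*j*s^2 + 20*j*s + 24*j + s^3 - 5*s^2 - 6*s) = (j + s)/(s - 6)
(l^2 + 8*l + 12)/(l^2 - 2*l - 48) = (l + 2)/(l - 8)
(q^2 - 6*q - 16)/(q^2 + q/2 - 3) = 2*(q - 8)/(2*q - 3)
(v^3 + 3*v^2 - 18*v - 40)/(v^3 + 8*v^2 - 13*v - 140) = (v + 2)/(v + 7)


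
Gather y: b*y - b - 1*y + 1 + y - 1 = b*y - b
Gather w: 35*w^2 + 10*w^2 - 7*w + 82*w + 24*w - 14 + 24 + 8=45*w^2 + 99*w + 18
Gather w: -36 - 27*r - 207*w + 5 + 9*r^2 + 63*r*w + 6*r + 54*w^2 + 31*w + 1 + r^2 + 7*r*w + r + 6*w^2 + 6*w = 10*r^2 - 20*r + 60*w^2 + w*(70*r - 170) - 30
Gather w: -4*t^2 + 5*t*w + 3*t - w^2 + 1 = -4*t^2 + 5*t*w + 3*t - w^2 + 1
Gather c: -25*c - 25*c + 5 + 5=10 - 50*c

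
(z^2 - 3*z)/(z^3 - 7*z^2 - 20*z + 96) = z/(z^2 - 4*z - 32)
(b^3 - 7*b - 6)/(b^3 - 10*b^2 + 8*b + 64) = (b^2 - 2*b - 3)/(b^2 - 12*b + 32)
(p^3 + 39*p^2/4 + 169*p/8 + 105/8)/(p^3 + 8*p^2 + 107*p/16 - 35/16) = 2*(2*p + 3)/(4*p - 1)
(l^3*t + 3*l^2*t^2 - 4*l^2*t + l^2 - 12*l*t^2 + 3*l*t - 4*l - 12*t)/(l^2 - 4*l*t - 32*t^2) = (-l^3*t - 3*l^2*t^2 + 4*l^2*t - l^2 + 12*l*t^2 - 3*l*t + 4*l + 12*t)/(-l^2 + 4*l*t + 32*t^2)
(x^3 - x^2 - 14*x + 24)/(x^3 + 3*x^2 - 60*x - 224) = (x^2 - 5*x + 6)/(x^2 - x - 56)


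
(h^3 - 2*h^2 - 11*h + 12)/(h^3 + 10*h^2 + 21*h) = (h^2 - 5*h + 4)/(h*(h + 7))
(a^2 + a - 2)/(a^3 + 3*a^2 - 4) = 1/(a + 2)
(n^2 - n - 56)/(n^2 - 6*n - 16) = (n + 7)/(n + 2)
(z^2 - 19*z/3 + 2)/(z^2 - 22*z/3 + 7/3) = (z - 6)/(z - 7)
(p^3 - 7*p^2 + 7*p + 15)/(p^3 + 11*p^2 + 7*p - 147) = (p^2 - 4*p - 5)/(p^2 + 14*p + 49)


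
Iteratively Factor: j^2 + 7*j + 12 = (j + 3)*(j + 4)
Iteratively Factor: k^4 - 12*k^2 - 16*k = (k + 2)*(k^3 - 2*k^2 - 8*k) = (k + 2)^2*(k^2 - 4*k) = k*(k + 2)^2*(k - 4)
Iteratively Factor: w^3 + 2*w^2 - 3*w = (w + 3)*(w^2 - w) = (w - 1)*(w + 3)*(w)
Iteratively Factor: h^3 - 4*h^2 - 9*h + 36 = (h - 3)*(h^2 - h - 12) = (h - 3)*(h + 3)*(h - 4)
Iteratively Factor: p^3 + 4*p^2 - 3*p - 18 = (p + 3)*(p^2 + p - 6) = (p + 3)^2*(p - 2)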